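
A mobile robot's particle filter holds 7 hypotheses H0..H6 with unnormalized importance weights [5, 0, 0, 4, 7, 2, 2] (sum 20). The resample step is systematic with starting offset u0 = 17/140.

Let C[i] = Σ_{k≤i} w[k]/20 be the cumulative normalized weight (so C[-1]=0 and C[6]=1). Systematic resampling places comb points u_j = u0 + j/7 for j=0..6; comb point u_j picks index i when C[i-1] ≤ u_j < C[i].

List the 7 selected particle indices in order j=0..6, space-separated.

C = [1/4, 1/4, 1/4, 9/20, 4/5, 9/10, 1]
j=0: u_0=17/140 ∈ [0, 1/4) → index 0
j=1: u_1=37/140 ∈ [1/4, 9/20) → index 3
j=2: u_2=57/140 ∈ [1/4, 9/20) → index 3
j=3: u_3=11/20 ∈ [9/20, 4/5) → index 4
j=4: u_4=97/140 ∈ [9/20, 4/5) → index 4
j=5: u_5=117/140 ∈ [4/5, 9/10) → index 5
j=6: u_6=137/140 ∈ [9/10, 1) → index 6

0 3 3 4 4 5 6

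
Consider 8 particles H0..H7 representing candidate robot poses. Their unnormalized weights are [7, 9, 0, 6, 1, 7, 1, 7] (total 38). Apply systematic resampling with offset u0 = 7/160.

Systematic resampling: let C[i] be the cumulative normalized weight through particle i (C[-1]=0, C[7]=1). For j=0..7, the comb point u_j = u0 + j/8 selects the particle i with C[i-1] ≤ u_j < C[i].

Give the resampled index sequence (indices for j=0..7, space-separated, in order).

0 0 1 1 3 5 6 7

C = [7/38, 8/19, 8/19, 11/19, 23/38, 15/19, 31/38, 1]
j=0: u_0=7/160 ∈ [0, 7/38) → index 0
j=1: u_1=27/160 ∈ [0, 7/38) → index 0
j=2: u_2=47/160 ∈ [7/38, 8/19) → index 1
j=3: u_3=67/160 ∈ [7/38, 8/19) → index 1
j=4: u_4=87/160 ∈ [8/19, 11/19) → index 3
j=5: u_5=107/160 ∈ [23/38, 15/19) → index 5
j=6: u_6=127/160 ∈ [15/19, 31/38) → index 6
j=7: u_7=147/160 ∈ [31/38, 1) → index 7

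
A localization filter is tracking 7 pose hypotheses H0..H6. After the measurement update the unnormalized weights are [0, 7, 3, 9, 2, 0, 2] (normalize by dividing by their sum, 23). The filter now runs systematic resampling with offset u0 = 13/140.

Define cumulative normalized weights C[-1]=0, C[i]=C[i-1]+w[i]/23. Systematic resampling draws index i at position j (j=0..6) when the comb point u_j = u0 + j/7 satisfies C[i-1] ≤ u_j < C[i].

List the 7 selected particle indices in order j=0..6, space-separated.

C = [0, 7/23, 10/23, 19/23, 21/23, 21/23, 1]
j=0: u_0=13/140 ∈ [0, 7/23) → index 1
j=1: u_1=33/140 ∈ [0, 7/23) → index 1
j=2: u_2=53/140 ∈ [7/23, 10/23) → index 2
j=3: u_3=73/140 ∈ [10/23, 19/23) → index 3
j=4: u_4=93/140 ∈ [10/23, 19/23) → index 3
j=5: u_5=113/140 ∈ [10/23, 19/23) → index 3
j=6: u_6=19/20 ∈ [21/23, 1) → index 6

1 1 2 3 3 3 6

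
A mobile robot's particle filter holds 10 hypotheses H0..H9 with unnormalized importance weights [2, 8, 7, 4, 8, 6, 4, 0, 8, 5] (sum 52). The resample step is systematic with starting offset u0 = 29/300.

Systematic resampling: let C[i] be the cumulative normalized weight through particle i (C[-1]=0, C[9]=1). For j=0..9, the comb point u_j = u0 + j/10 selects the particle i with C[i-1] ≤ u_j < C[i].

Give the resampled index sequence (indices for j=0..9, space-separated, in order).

C = [1/26, 5/26, 17/52, 21/52, 29/52, 35/52, 3/4, 3/4, 47/52, 1]
j=0: u_0=29/300 ∈ [1/26, 5/26) → index 1
j=1: u_1=59/300 ∈ [5/26, 17/52) → index 2
j=2: u_2=89/300 ∈ [5/26, 17/52) → index 2
j=3: u_3=119/300 ∈ [17/52, 21/52) → index 3
j=4: u_4=149/300 ∈ [21/52, 29/52) → index 4
j=5: u_5=179/300 ∈ [29/52, 35/52) → index 5
j=6: u_6=209/300 ∈ [35/52, 3/4) → index 6
j=7: u_7=239/300 ∈ [3/4, 47/52) → index 8
j=8: u_8=269/300 ∈ [3/4, 47/52) → index 8
j=9: u_9=299/300 ∈ [47/52, 1) → index 9

1 2 2 3 4 5 6 8 8 9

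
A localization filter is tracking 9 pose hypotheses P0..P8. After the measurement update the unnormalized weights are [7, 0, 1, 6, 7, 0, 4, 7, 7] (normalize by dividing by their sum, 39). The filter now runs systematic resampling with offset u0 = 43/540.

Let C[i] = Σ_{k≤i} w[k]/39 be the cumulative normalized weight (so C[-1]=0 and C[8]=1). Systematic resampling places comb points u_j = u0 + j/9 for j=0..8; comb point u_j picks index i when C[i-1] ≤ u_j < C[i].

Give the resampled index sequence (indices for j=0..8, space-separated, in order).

0 2 3 4 4 6 7 8 8

C = [7/39, 7/39, 8/39, 14/39, 7/13, 7/13, 25/39, 32/39, 1]
j=0: u_0=43/540 ∈ [0, 7/39) → index 0
j=1: u_1=103/540 ∈ [7/39, 8/39) → index 2
j=2: u_2=163/540 ∈ [8/39, 14/39) → index 3
j=3: u_3=223/540 ∈ [14/39, 7/13) → index 4
j=4: u_4=283/540 ∈ [14/39, 7/13) → index 4
j=5: u_5=343/540 ∈ [7/13, 25/39) → index 6
j=6: u_6=403/540 ∈ [25/39, 32/39) → index 7
j=7: u_7=463/540 ∈ [32/39, 1) → index 8
j=8: u_8=523/540 ∈ [32/39, 1) → index 8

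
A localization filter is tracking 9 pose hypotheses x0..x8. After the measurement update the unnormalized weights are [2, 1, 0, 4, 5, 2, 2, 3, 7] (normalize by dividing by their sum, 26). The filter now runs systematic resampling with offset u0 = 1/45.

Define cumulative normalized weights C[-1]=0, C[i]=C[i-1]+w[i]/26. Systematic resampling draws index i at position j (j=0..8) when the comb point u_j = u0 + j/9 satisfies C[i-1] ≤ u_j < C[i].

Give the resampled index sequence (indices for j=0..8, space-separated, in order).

C = [1/13, 3/26, 3/26, 7/26, 6/13, 7/13, 8/13, 19/26, 1]
j=0: u_0=1/45 ∈ [0, 1/13) → index 0
j=1: u_1=2/15 ∈ [3/26, 7/26) → index 3
j=2: u_2=11/45 ∈ [3/26, 7/26) → index 3
j=3: u_3=16/45 ∈ [7/26, 6/13) → index 4
j=4: u_4=7/15 ∈ [6/13, 7/13) → index 5
j=5: u_5=26/45 ∈ [7/13, 8/13) → index 6
j=6: u_6=31/45 ∈ [8/13, 19/26) → index 7
j=7: u_7=4/5 ∈ [19/26, 1) → index 8
j=8: u_8=41/45 ∈ [19/26, 1) → index 8

0 3 3 4 5 6 7 8 8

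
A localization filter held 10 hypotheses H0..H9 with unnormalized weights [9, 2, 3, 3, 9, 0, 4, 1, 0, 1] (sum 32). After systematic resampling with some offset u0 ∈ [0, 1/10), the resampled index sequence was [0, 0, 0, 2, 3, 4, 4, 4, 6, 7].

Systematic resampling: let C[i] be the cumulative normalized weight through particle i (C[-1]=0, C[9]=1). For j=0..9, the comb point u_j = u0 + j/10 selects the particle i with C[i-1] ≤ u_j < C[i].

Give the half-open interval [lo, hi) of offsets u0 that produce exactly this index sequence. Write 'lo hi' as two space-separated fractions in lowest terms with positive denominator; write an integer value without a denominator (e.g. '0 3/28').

7/160 11/160

C = [9/32, 11/32, 7/16, 17/32, 13/16, 13/16, 15/16, 31/32, 31/32, 1]
j=0 picked index 0: u0 ∈ [0, 9/32)
j=1 picked index 0: u0 ∈ [-1/10, 29/160)
j=2 picked index 0: u0 ∈ [-1/5, 13/160)
j=3 picked index 2: u0 ∈ [7/160, 11/80)
j=4 picked index 3: u0 ∈ [3/80, 21/160)
j=5 picked index 4: u0 ∈ [1/32, 5/16)
j=6 picked index 4: u0 ∈ [-11/160, 17/80)
j=7 picked index 4: u0 ∈ [-27/160, 9/80)
j=8 picked index 6: u0 ∈ [1/80, 11/80)
j=9 picked index 7: u0 ∈ [3/80, 11/160)
intersection: [7/160, 11/160)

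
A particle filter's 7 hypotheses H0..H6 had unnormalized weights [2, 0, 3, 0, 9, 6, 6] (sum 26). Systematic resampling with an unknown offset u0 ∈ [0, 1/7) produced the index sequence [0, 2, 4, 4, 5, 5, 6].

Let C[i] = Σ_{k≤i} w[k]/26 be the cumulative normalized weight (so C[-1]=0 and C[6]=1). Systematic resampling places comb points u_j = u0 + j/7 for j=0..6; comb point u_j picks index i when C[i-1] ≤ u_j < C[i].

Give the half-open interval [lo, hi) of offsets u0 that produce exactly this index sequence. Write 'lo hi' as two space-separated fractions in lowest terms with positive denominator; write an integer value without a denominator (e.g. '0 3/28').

C = [1/13, 1/13, 5/26, 5/26, 7/13, 10/13, 1]
j=0 picked index 0: u0 ∈ [0, 1/13)
j=1 picked index 2: u0 ∈ [-6/91, 9/182)
j=2 picked index 4: u0 ∈ [-17/182, 23/91)
j=3 picked index 4: u0 ∈ [-43/182, 10/91)
j=4 picked index 5: u0 ∈ [-3/91, 18/91)
j=5 picked index 5: u0 ∈ [-16/91, 5/91)
j=6 picked index 6: u0 ∈ [-8/91, 1/7)
intersection: [0, 9/182)

0 9/182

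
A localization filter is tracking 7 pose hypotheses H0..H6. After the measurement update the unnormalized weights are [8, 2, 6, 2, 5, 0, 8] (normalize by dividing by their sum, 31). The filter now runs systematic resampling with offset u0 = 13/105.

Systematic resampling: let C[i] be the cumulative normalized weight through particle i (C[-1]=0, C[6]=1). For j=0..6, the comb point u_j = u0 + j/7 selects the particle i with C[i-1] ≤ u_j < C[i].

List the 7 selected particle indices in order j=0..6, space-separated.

C = [8/31, 10/31, 16/31, 18/31, 23/31, 23/31, 1]
j=0: u_0=13/105 ∈ [0, 8/31) → index 0
j=1: u_1=4/15 ∈ [8/31, 10/31) → index 1
j=2: u_2=43/105 ∈ [10/31, 16/31) → index 2
j=3: u_3=58/105 ∈ [16/31, 18/31) → index 3
j=4: u_4=73/105 ∈ [18/31, 23/31) → index 4
j=5: u_5=88/105 ∈ [23/31, 1) → index 6
j=6: u_6=103/105 ∈ [23/31, 1) → index 6

0 1 2 3 4 6 6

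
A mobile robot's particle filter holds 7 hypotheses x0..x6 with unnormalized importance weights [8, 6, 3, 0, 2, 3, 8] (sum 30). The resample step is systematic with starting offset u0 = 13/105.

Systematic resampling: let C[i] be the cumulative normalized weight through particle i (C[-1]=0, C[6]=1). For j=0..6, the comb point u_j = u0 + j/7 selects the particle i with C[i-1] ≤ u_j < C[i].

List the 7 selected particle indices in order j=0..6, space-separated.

C = [4/15, 7/15, 17/30, 17/30, 19/30, 11/15, 1]
j=0: u_0=13/105 ∈ [0, 4/15) → index 0
j=1: u_1=4/15 ∈ [4/15, 7/15) → index 1
j=2: u_2=43/105 ∈ [4/15, 7/15) → index 1
j=3: u_3=58/105 ∈ [7/15, 17/30) → index 2
j=4: u_4=73/105 ∈ [19/30, 11/15) → index 5
j=5: u_5=88/105 ∈ [11/15, 1) → index 6
j=6: u_6=103/105 ∈ [11/15, 1) → index 6

0 1 1 2 5 6 6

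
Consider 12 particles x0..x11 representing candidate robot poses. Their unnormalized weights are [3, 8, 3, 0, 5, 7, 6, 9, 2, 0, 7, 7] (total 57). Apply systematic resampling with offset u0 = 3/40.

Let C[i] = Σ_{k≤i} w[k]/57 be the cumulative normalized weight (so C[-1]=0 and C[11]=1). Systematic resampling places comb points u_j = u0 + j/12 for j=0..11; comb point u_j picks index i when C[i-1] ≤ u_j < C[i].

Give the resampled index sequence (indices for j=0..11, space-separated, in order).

1 1 2 4 5 6 7 7 8 10 11 11

C = [1/19, 11/57, 14/57, 14/57, 1/3, 26/57, 32/57, 41/57, 43/57, 43/57, 50/57, 1]
j=0: u_0=3/40 ∈ [1/19, 11/57) → index 1
j=1: u_1=19/120 ∈ [1/19, 11/57) → index 1
j=2: u_2=29/120 ∈ [11/57, 14/57) → index 2
j=3: u_3=13/40 ∈ [14/57, 1/3) → index 4
j=4: u_4=49/120 ∈ [1/3, 26/57) → index 5
j=5: u_5=59/120 ∈ [26/57, 32/57) → index 6
j=6: u_6=23/40 ∈ [32/57, 41/57) → index 7
j=7: u_7=79/120 ∈ [32/57, 41/57) → index 7
j=8: u_8=89/120 ∈ [41/57, 43/57) → index 8
j=9: u_9=33/40 ∈ [43/57, 50/57) → index 10
j=10: u_10=109/120 ∈ [50/57, 1) → index 11
j=11: u_11=119/120 ∈ [50/57, 1) → index 11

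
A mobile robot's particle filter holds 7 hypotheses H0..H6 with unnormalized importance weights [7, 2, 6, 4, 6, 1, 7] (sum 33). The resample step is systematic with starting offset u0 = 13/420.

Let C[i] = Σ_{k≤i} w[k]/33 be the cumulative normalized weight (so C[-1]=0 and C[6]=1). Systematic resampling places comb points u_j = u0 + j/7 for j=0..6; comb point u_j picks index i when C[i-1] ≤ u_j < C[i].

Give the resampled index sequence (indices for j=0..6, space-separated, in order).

C = [7/33, 3/11, 5/11, 19/33, 25/33, 26/33, 1]
j=0: u_0=13/420 ∈ [0, 7/33) → index 0
j=1: u_1=73/420 ∈ [0, 7/33) → index 0
j=2: u_2=19/60 ∈ [3/11, 5/11) → index 2
j=3: u_3=193/420 ∈ [5/11, 19/33) → index 3
j=4: u_4=253/420 ∈ [19/33, 25/33) → index 4
j=5: u_5=313/420 ∈ [19/33, 25/33) → index 4
j=6: u_6=373/420 ∈ [26/33, 1) → index 6

0 0 2 3 4 4 6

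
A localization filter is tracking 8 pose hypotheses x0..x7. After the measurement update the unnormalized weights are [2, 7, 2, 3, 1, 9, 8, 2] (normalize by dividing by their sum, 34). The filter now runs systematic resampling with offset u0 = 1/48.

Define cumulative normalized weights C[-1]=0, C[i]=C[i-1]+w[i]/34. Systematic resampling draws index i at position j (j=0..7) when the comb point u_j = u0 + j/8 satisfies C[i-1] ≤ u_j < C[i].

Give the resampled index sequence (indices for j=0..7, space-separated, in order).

0 1 2 3 5 5 6 6

C = [1/17, 9/34, 11/34, 7/17, 15/34, 12/17, 16/17, 1]
j=0: u_0=1/48 ∈ [0, 1/17) → index 0
j=1: u_1=7/48 ∈ [1/17, 9/34) → index 1
j=2: u_2=13/48 ∈ [9/34, 11/34) → index 2
j=3: u_3=19/48 ∈ [11/34, 7/17) → index 3
j=4: u_4=25/48 ∈ [15/34, 12/17) → index 5
j=5: u_5=31/48 ∈ [15/34, 12/17) → index 5
j=6: u_6=37/48 ∈ [12/17, 16/17) → index 6
j=7: u_7=43/48 ∈ [12/17, 16/17) → index 6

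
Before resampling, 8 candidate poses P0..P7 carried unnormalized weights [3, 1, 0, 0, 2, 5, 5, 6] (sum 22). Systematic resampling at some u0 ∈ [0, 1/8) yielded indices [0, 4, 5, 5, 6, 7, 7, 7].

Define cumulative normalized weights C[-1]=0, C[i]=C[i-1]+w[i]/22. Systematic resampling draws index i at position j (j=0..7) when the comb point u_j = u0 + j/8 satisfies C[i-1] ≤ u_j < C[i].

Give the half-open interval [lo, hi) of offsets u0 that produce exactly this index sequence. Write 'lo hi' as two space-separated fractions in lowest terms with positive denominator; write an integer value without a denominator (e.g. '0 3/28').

C = [3/22, 2/11, 2/11, 2/11, 3/11, 1/2, 8/11, 1]
j=0 picked index 0: u0 ∈ [0, 3/22)
j=1 picked index 4: u0 ∈ [5/88, 13/88)
j=2 picked index 5: u0 ∈ [1/44, 1/4)
j=3 picked index 5: u0 ∈ [-9/88, 1/8)
j=4 picked index 6: u0 ∈ [0, 5/22)
j=5 picked index 7: u0 ∈ [9/88, 3/8)
j=6 picked index 7: u0 ∈ [-1/44, 1/4)
j=7 picked index 7: u0 ∈ [-13/88, 1/8)
intersection: [9/88, 1/8)

9/88 1/8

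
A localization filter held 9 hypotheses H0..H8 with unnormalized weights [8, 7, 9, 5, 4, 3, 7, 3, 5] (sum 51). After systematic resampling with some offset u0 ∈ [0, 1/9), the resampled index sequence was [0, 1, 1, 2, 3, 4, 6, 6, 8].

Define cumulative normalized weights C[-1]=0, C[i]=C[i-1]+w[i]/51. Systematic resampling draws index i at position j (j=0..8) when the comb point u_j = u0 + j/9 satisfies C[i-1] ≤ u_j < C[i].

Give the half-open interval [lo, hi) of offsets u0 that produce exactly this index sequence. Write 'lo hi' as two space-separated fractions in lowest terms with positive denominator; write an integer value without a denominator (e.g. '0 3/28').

C = [8/51, 5/17, 8/17, 29/51, 11/17, 12/17, 43/51, 46/51, 1]
j=0 picked index 0: u0 ∈ [0, 8/51)
j=1 picked index 1: u0 ∈ [7/153, 28/153)
j=2 picked index 1: u0 ∈ [-10/153, 11/153)
j=3 picked index 2: u0 ∈ [-2/51, 7/51)
j=4 picked index 3: u0 ∈ [4/153, 19/153)
j=5 picked index 4: u0 ∈ [2/153, 14/153)
j=6 picked index 6: u0 ∈ [2/51, 3/17)
j=7 picked index 6: u0 ∈ [-11/153, 10/153)
j=8 picked index 8: u0 ∈ [2/153, 1/9)
intersection: [7/153, 10/153)

7/153 10/153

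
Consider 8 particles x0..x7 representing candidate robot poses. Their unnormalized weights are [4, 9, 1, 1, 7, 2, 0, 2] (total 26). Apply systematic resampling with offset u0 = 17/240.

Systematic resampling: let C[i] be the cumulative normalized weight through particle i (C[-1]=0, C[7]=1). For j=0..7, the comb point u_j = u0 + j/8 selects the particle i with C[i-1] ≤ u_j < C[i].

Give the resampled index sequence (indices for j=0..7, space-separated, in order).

C = [2/13, 1/2, 7/13, 15/26, 11/13, 12/13, 12/13, 1]
j=0: u_0=17/240 ∈ [0, 2/13) → index 0
j=1: u_1=47/240 ∈ [2/13, 1/2) → index 1
j=2: u_2=77/240 ∈ [2/13, 1/2) → index 1
j=3: u_3=107/240 ∈ [2/13, 1/2) → index 1
j=4: u_4=137/240 ∈ [7/13, 15/26) → index 3
j=5: u_5=167/240 ∈ [15/26, 11/13) → index 4
j=6: u_6=197/240 ∈ [15/26, 11/13) → index 4
j=7: u_7=227/240 ∈ [12/13, 1) → index 7

0 1 1 1 3 4 4 7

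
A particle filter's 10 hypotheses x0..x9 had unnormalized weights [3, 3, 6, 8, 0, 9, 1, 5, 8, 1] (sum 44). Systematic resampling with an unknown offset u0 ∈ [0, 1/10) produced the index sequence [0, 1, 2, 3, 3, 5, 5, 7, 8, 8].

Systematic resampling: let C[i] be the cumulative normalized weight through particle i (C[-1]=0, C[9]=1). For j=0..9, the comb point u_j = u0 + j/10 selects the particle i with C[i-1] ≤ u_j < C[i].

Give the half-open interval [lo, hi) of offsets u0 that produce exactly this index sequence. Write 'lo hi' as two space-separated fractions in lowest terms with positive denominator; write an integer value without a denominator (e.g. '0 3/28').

0 2/55

C = [3/44, 3/22, 3/11, 5/11, 5/11, 29/44, 15/22, 35/44, 43/44, 1]
j=0 picked index 0: u0 ∈ [0, 3/44)
j=1 picked index 1: u0 ∈ [-7/220, 2/55)
j=2 picked index 2: u0 ∈ [-7/110, 4/55)
j=3 picked index 3: u0 ∈ [-3/110, 17/110)
j=4 picked index 3: u0 ∈ [-7/55, 3/55)
j=5 picked index 5: u0 ∈ [-1/22, 7/44)
j=6 picked index 5: u0 ∈ [-8/55, 13/220)
j=7 picked index 7: u0 ∈ [-1/55, 21/220)
j=8 picked index 8: u0 ∈ [-1/220, 39/220)
j=9 picked index 8: u0 ∈ [-23/220, 17/220)
intersection: [0, 2/55)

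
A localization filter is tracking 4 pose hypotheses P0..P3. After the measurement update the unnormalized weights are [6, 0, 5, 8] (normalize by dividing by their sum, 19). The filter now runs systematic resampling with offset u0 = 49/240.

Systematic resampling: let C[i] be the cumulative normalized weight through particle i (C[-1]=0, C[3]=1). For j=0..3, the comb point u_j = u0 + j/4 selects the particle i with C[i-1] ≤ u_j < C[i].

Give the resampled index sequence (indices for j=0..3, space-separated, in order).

0 2 3 3

C = [6/19, 6/19, 11/19, 1]
j=0: u_0=49/240 ∈ [0, 6/19) → index 0
j=1: u_1=109/240 ∈ [6/19, 11/19) → index 2
j=2: u_2=169/240 ∈ [11/19, 1) → index 3
j=3: u_3=229/240 ∈ [11/19, 1) → index 3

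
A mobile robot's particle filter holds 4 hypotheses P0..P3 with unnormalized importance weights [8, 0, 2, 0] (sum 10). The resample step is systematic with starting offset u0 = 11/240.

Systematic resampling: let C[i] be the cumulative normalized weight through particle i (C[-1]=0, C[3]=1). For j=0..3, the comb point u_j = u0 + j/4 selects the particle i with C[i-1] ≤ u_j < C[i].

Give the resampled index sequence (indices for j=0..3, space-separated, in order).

C = [4/5, 4/5, 1, 1]
j=0: u_0=11/240 ∈ [0, 4/5) → index 0
j=1: u_1=71/240 ∈ [0, 4/5) → index 0
j=2: u_2=131/240 ∈ [0, 4/5) → index 0
j=3: u_3=191/240 ∈ [0, 4/5) → index 0

0 0 0 0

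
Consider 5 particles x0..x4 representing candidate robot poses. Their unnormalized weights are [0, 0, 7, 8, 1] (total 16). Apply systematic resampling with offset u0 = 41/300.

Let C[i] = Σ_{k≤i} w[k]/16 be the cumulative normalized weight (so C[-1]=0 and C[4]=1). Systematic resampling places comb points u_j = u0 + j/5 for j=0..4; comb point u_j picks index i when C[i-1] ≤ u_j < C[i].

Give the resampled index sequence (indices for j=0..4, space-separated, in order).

2 2 3 3 3

C = [0, 0, 7/16, 15/16, 1]
j=0: u_0=41/300 ∈ [0, 7/16) → index 2
j=1: u_1=101/300 ∈ [0, 7/16) → index 2
j=2: u_2=161/300 ∈ [7/16, 15/16) → index 3
j=3: u_3=221/300 ∈ [7/16, 15/16) → index 3
j=4: u_4=281/300 ∈ [7/16, 15/16) → index 3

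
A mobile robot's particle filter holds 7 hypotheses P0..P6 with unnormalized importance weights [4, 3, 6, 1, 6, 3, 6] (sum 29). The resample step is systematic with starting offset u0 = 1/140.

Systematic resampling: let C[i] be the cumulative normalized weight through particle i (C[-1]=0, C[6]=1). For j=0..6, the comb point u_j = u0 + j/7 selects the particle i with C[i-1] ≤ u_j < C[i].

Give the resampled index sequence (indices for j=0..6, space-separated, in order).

0 1 2 2 4 5 6

C = [4/29, 7/29, 13/29, 14/29, 20/29, 23/29, 1]
j=0: u_0=1/140 ∈ [0, 4/29) → index 0
j=1: u_1=3/20 ∈ [4/29, 7/29) → index 1
j=2: u_2=41/140 ∈ [7/29, 13/29) → index 2
j=3: u_3=61/140 ∈ [7/29, 13/29) → index 2
j=4: u_4=81/140 ∈ [14/29, 20/29) → index 4
j=5: u_5=101/140 ∈ [20/29, 23/29) → index 5
j=6: u_6=121/140 ∈ [23/29, 1) → index 6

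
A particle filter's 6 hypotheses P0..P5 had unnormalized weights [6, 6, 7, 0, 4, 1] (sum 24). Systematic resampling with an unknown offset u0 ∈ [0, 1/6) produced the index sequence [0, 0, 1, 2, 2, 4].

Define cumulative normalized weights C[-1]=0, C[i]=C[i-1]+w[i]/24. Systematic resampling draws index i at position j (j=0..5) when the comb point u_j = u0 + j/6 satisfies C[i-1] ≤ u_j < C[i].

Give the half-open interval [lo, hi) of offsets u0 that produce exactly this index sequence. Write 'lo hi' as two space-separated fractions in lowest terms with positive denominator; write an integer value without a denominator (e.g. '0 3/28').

0 1/12

C = [1/4, 1/2, 19/24, 19/24, 23/24, 1]
j=0 picked index 0: u0 ∈ [0, 1/4)
j=1 picked index 0: u0 ∈ [-1/6, 1/12)
j=2 picked index 1: u0 ∈ [-1/12, 1/6)
j=3 picked index 2: u0 ∈ [0, 7/24)
j=4 picked index 2: u0 ∈ [-1/6, 1/8)
j=5 picked index 4: u0 ∈ [-1/24, 1/8)
intersection: [0, 1/12)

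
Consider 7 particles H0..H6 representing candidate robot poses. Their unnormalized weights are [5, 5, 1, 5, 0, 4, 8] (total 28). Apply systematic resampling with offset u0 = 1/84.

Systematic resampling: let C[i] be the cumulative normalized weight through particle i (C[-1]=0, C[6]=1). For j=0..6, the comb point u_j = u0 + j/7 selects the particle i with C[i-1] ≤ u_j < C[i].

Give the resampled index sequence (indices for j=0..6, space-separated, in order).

C = [5/28, 5/14, 11/28, 4/7, 4/7, 5/7, 1]
j=0: u_0=1/84 ∈ [0, 5/28) → index 0
j=1: u_1=13/84 ∈ [0, 5/28) → index 0
j=2: u_2=25/84 ∈ [5/28, 5/14) → index 1
j=3: u_3=37/84 ∈ [11/28, 4/7) → index 3
j=4: u_4=7/12 ∈ [4/7, 5/7) → index 5
j=5: u_5=61/84 ∈ [5/7, 1) → index 6
j=6: u_6=73/84 ∈ [5/7, 1) → index 6

0 0 1 3 5 6 6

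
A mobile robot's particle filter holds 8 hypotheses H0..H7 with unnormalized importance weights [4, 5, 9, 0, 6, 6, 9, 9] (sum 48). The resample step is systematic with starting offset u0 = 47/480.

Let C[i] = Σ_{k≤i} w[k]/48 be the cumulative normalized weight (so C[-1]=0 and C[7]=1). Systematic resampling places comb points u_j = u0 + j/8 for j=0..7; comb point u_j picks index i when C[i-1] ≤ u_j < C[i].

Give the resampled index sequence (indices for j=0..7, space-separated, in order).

C = [1/12, 3/16, 3/8, 3/8, 1/2, 5/8, 13/16, 1]
j=0: u_0=47/480 ∈ [1/12, 3/16) → index 1
j=1: u_1=107/480 ∈ [3/16, 3/8) → index 2
j=2: u_2=167/480 ∈ [3/16, 3/8) → index 2
j=3: u_3=227/480 ∈ [3/8, 1/2) → index 4
j=4: u_4=287/480 ∈ [1/2, 5/8) → index 5
j=5: u_5=347/480 ∈ [5/8, 13/16) → index 6
j=6: u_6=407/480 ∈ [13/16, 1) → index 7
j=7: u_7=467/480 ∈ [13/16, 1) → index 7

1 2 2 4 5 6 7 7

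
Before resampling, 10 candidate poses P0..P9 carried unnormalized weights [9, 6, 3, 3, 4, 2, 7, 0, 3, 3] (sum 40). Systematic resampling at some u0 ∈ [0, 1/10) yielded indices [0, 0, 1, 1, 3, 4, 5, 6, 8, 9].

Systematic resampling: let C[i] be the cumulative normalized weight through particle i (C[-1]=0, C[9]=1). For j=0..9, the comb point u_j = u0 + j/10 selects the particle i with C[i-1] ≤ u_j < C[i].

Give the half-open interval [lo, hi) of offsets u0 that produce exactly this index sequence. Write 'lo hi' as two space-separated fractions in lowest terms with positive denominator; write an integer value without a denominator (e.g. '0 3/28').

C = [9/40, 3/8, 9/20, 21/40, 5/8, 27/40, 17/20, 17/20, 37/40, 1]
j=0 picked index 0: u0 ∈ [0, 9/40)
j=1 picked index 0: u0 ∈ [-1/10, 1/8)
j=2 picked index 1: u0 ∈ [1/40, 7/40)
j=3 picked index 1: u0 ∈ [-3/40, 3/40)
j=4 picked index 3: u0 ∈ [1/20, 1/8)
j=5 picked index 4: u0 ∈ [1/40, 1/8)
j=6 picked index 5: u0 ∈ [1/40, 3/40)
j=7 picked index 6: u0 ∈ [-1/40, 3/20)
j=8 picked index 8: u0 ∈ [1/20, 1/8)
j=9 picked index 9: u0 ∈ [1/40, 1/10)
intersection: [1/20, 3/40)

1/20 3/40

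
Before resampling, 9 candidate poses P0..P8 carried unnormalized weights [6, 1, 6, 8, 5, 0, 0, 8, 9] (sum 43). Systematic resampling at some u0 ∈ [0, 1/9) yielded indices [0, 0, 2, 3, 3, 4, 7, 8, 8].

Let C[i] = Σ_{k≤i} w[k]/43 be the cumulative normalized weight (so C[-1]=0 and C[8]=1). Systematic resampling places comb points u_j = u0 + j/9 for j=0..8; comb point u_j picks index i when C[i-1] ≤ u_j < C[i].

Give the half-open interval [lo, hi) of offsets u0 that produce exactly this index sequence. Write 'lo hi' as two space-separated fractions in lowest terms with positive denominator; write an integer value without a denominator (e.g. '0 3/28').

C = [6/43, 7/43, 13/43, 21/43, 26/43, 26/43, 26/43, 34/43, 1]
j=0 picked index 0: u0 ∈ [0, 6/43)
j=1 picked index 0: u0 ∈ [-1/9, 11/387)
j=2 picked index 2: u0 ∈ [-23/387, 31/387)
j=3 picked index 3: u0 ∈ [-4/129, 20/129)
j=4 picked index 3: u0 ∈ [-55/387, 17/387)
j=5 picked index 4: u0 ∈ [-26/387, 19/387)
j=6 picked index 7: u0 ∈ [-8/129, 16/129)
j=7 picked index 8: u0 ∈ [5/387, 2/9)
j=8 picked index 8: u0 ∈ [-38/387, 1/9)
intersection: [5/387, 11/387)

5/387 11/387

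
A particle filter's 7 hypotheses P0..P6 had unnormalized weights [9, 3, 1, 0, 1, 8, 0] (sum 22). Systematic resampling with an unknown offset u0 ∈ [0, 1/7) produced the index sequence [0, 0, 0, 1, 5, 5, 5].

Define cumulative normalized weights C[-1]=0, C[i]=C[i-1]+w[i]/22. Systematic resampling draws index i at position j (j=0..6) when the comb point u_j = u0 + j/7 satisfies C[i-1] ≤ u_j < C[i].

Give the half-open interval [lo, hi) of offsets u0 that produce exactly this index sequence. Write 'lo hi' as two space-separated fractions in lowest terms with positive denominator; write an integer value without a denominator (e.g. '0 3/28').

5/77 9/77

C = [9/22, 6/11, 13/22, 13/22, 7/11, 1, 1]
j=0 picked index 0: u0 ∈ [0, 9/22)
j=1 picked index 0: u0 ∈ [-1/7, 41/154)
j=2 picked index 0: u0 ∈ [-2/7, 19/154)
j=3 picked index 1: u0 ∈ [-3/154, 9/77)
j=4 picked index 5: u0 ∈ [5/77, 3/7)
j=5 picked index 5: u0 ∈ [-6/77, 2/7)
j=6 picked index 5: u0 ∈ [-17/77, 1/7)
intersection: [5/77, 9/77)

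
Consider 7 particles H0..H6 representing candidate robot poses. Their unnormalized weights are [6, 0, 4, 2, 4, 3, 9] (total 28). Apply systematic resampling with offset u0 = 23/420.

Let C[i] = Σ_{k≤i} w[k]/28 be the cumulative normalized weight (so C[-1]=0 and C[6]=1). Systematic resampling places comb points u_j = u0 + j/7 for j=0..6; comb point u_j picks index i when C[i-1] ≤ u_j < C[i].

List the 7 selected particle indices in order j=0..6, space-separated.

C = [3/14, 3/14, 5/14, 3/7, 4/7, 19/28, 1]
j=0: u_0=23/420 ∈ [0, 3/14) → index 0
j=1: u_1=83/420 ∈ [0, 3/14) → index 0
j=2: u_2=143/420 ∈ [3/14, 5/14) → index 2
j=3: u_3=29/60 ∈ [3/7, 4/7) → index 4
j=4: u_4=263/420 ∈ [4/7, 19/28) → index 5
j=5: u_5=323/420 ∈ [19/28, 1) → index 6
j=6: u_6=383/420 ∈ [19/28, 1) → index 6

0 0 2 4 5 6 6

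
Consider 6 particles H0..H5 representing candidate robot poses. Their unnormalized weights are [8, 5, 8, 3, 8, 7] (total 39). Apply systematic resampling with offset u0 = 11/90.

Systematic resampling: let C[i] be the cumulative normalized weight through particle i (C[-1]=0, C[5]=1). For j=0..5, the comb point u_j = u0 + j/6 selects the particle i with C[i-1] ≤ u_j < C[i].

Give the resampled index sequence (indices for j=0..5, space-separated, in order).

0 1 2 4 4 5

C = [8/39, 1/3, 7/13, 8/13, 32/39, 1]
j=0: u_0=11/90 ∈ [0, 8/39) → index 0
j=1: u_1=13/45 ∈ [8/39, 1/3) → index 1
j=2: u_2=41/90 ∈ [1/3, 7/13) → index 2
j=3: u_3=28/45 ∈ [8/13, 32/39) → index 4
j=4: u_4=71/90 ∈ [8/13, 32/39) → index 4
j=5: u_5=43/45 ∈ [32/39, 1) → index 5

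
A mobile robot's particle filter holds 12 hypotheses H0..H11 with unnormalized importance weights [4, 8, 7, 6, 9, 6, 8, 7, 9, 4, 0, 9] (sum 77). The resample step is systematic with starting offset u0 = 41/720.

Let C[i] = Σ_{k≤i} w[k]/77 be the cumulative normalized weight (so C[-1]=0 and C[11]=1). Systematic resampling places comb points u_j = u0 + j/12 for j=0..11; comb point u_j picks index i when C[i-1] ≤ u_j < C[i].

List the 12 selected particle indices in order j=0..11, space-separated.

C = [4/77, 12/77, 19/77, 25/77, 34/77, 40/77, 48/77, 5/7, 64/77, 68/77, 68/77, 1]
j=0: u_0=41/720 ∈ [4/77, 12/77) → index 1
j=1: u_1=101/720 ∈ [4/77, 12/77) → index 1
j=2: u_2=161/720 ∈ [12/77, 19/77) → index 2
j=3: u_3=221/720 ∈ [19/77, 25/77) → index 3
j=4: u_4=281/720 ∈ [25/77, 34/77) → index 4
j=5: u_5=341/720 ∈ [34/77, 40/77) → index 5
j=6: u_6=401/720 ∈ [40/77, 48/77) → index 6
j=7: u_7=461/720 ∈ [48/77, 5/7) → index 7
j=8: u_8=521/720 ∈ [5/7, 64/77) → index 8
j=9: u_9=581/720 ∈ [5/7, 64/77) → index 8
j=10: u_10=641/720 ∈ [68/77, 1) → index 11
j=11: u_11=701/720 ∈ [68/77, 1) → index 11

1 1 2 3 4 5 6 7 8 8 11 11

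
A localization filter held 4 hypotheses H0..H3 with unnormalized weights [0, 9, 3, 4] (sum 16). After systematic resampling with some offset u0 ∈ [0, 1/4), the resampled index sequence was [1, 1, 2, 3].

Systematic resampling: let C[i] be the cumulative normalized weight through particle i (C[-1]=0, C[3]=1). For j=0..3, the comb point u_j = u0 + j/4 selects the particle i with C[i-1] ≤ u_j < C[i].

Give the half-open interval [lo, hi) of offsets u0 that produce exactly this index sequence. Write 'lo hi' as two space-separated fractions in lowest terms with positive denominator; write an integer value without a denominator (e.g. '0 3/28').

1/16 1/4

C = [0, 9/16, 3/4, 1]
j=0 picked index 1: u0 ∈ [0, 9/16)
j=1 picked index 1: u0 ∈ [-1/4, 5/16)
j=2 picked index 2: u0 ∈ [1/16, 1/4)
j=3 picked index 3: u0 ∈ [0, 1/4)
intersection: [1/16, 1/4)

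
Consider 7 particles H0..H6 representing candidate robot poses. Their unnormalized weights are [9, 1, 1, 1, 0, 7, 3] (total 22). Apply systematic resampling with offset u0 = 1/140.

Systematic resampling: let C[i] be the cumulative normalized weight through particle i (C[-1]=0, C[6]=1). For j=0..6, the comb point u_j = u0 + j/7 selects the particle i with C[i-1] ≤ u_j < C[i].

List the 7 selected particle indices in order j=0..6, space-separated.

C = [9/22, 5/11, 1/2, 6/11, 6/11, 19/22, 1]
j=0: u_0=1/140 ∈ [0, 9/22) → index 0
j=1: u_1=3/20 ∈ [0, 9/22) → index 0
j=2: u_2=41/140 ∈ [0, 9/22) → index 0
j=3: u_3=61/140 ∈ [9/22, 5/11) → index 1
j=4: u_4=81/140 ∈ [6/11, 19/22) → index 5
j=5: u_5=101/140 ∈ [6/11, 19/22) → index 5
j=6: u_6=121/140 ∈ [19/22, 1) → index 6

0 0 0 1 5 5 6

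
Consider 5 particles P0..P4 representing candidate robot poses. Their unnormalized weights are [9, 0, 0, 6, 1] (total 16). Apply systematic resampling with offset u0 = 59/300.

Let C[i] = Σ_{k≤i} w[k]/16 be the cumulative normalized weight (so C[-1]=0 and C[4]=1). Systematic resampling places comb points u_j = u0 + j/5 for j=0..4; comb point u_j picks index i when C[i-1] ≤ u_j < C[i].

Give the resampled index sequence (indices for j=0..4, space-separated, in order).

C = [9/16, 9/16, 9/16, 15/16, 1]
j=0: u_0=59/300 ∈ [0, 9/16) → index 0
j=1: u_1=119/300 ∈ [0, 9/16) → index 0
j=2: u_2=179/300 ∈ [9/16, 15/16) → index 3
j=3: u_3=239/300 ∈ [9/16, 15/16) → index 3
j=4: u_4=299/300 ∈ [15/16, 1) → index 4

0 0 3 3 4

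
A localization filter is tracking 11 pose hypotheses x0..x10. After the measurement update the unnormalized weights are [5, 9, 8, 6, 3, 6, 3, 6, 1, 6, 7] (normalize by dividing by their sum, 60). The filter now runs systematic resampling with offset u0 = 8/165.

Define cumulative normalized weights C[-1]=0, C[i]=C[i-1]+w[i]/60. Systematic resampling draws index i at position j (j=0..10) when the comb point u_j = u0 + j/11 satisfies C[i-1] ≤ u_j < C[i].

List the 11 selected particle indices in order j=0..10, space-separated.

C = [1/12, 7/30, 11/30, 7/15, 31/60, 37/60, 2/3, 23/30, 47/60, 53/60, 1]
j=0: u_0=8/165 ∈ [0, 1/12) → index 0
j=1: u_1=23/165 ∈ [1/12, 7/30) → index 1
j=2: u_2=38/165 ∈ [1/12, 7/30) → index 1
j=3: u_3=53/165 ∈ [7/30, 11/30) → index 2
j=4: u_4=68/165 ∈ [11/30, 7/15) → index 3
j=5: u_5=83/165 ∈ [7/15, 31/60) → index 4
j=6: u_6=98/165 ∈ [31/60, 37/60) → index 5
j=7: u_7=113/165 ∈ [2/3, 23/30) → index 7
j=8: u_8=128/165 ∈ [23/30, 47/60) → index 8
j=9: u_9=13/15 ∈ [47/60, 53/60) → index 9
j=10: u_10=158/165 ∈ [53/60, 1) → index 10

0 1 1 2 3 4 5 7 8 9 10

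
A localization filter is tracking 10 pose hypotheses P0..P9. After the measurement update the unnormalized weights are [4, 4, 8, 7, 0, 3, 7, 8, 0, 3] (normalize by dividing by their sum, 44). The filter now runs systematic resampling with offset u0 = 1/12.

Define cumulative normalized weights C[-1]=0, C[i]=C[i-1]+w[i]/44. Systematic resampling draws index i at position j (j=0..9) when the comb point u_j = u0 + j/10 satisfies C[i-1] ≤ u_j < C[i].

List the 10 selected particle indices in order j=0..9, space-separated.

C = [1/11, 2/11, 4/11, 23/44, 23/44, 13/22, 3/4, 41/44, 41/44, 1]
j=0: u_0=1/12 ∈ [0, 1/11) → index 0
j=1: u_1=11/60 ∈ [2/11, 4/11) → index 2
j=2: u_2=17/60 ∈ [2/11, 4/11) → index 2
j=3: u_3=23/60 ∈ [4/11, 23/44) → index 3
j=4: u_4=29/60 ∈ [4/11, 23/44) → index 3
j=5: u_5=7/12 ∈ [23/44, 13/22) → index 5
j=6: u_6=41/60 ∈ [13/22, 3/4) → index 6
j=7: u_7=47/60 ∈ [3/4, 41/44) → index 7
j=8: u_8=53/60 ∈ [3/4, 41/44) → index 7
j=9: u_9=59/60 ∈ [41/44, 1) → index 9

0 2 2 3 3 5 6 7 7 9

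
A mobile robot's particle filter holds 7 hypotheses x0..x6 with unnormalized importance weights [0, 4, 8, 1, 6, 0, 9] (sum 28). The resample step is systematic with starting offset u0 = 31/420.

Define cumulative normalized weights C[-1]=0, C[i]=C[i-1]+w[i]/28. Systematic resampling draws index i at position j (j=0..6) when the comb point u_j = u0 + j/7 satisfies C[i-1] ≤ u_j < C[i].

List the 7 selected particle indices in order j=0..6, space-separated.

1 2 2 4 4 6 6

C = [0, 1/7, 3/7, 13/28, 19/28, 19/28, 1]
j=0: u_0=31/420 ∈ [0, 1/7) → index 1
j=1: u_1=13/60 ∈ [1/7, 3/7) → index 2
j=2: u_2=151/420 ∈ [1/7, 3/7) → index 2
j=3: u_3=211/420 ∈ [13/28, 19/28) → index 4
j=4: u_4=271/420 ∈ [13/28, 19/28) → index 4
j=5: u_5=331/420 ∈ [19/28, 1) → index 6
j=6: u_6=391/420 ∈ [19/28, 1) → index 6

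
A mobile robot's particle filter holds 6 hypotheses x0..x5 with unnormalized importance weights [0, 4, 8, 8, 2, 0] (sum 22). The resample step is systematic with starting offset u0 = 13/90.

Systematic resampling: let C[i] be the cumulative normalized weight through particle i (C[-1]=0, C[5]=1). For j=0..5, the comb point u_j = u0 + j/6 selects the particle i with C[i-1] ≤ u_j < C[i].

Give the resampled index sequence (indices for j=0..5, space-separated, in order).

C = [0, 2/11, 6/11, 10/11, 1, 1]
j=0: u_0=13/90 ∈ [0, 2/11) → index 1
j=1: u_1=14/45 ∈ [2/11, 6/11) → index 2
j=2: u_2=43/90 ∈ [2/11, 6/11) → index 2
j=3: u_3=29/45 ∈ [6/11, 10/11) → index 3
j=4: u_4=73/90 ∈ [6/11, 10/11) → index 3
j=5: u_5=44/45 ∈ [10/11, 1) → index 4

1 2 2 3 3 4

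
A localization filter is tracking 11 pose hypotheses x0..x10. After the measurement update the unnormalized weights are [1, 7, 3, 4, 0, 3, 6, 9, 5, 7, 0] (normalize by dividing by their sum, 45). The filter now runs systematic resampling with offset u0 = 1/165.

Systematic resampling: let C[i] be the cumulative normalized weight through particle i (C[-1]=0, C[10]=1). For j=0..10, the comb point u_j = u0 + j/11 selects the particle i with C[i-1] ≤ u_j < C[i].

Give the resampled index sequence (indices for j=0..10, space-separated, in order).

C = [1/45, 8/45, 11/45, 1/3, 1/3, 2/5, 8/15, 11/15, 38/45, 1, 1]
j=0: u_0=1/165 ∈ [0, 1/45) → index 0
j=1: u_1=16/165 ∈ [1/45, 8/45) → index 1
j=2: u_2=31/165 ∈ [8/45, 11/45) → index 2
j=3: u_3=46/165 ∈ [11/45, 1/3) → index 3
j=4: u_4=61/165 ∈ [1/3, 2/5) → index 5
j=5: u_5=76/165 ∈ [2/5, 8/15) → index 6
j=6: u_6=91/165 ∈ [8/15, 11/15) → index 7
j=7: u_7=106/165 ∈ [8/15, 11/15) → index 7
j=8: u_8=11/15 ∈ [11/15, 38/45) → index 8
j=9: u_9=136/165 ∈ [11/15, 38/45) → index 8
j=10: u_10=151/165 ∈ [38/45, 1) → index 9

0 1 2 3 5 6 7 7 8 8 9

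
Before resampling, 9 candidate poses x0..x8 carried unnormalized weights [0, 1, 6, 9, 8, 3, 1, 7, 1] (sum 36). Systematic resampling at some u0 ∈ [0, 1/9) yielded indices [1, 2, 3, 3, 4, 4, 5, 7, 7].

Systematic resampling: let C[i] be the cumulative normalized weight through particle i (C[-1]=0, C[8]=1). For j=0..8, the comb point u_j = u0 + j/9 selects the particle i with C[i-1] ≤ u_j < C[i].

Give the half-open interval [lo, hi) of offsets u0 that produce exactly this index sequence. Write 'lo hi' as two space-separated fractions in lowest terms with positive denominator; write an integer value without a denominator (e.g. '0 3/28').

C = [0, 1/36, 7/36, 4/9, 2/3, 3/4, 7/9, 35/36, 1]
j=0 picked index 1: u0 ∈ [0, 1/36)
j=1 picked index 2: u0 ∈ [-1/12, 1/12)
j=2 picked index 3: u0 ∈ [-1/36, 2/9)
j=3 picked index 3: u0 ∈ [-5/36, 1/9)
j=4 picked index 4: u0 ∈ [0, 2/9)
j=5 picked index 4: u0 ∈ [-1/9, 1/9)
j=6 picked index 5: u0 ∈ [0, 1/12)
j=7 picked index 7: u0 ∈ [0, 7/36)
j=8 picked index 7: u0 ∈ [-1/9, 1/12)
intersection: [0, 1/36)

0 1/36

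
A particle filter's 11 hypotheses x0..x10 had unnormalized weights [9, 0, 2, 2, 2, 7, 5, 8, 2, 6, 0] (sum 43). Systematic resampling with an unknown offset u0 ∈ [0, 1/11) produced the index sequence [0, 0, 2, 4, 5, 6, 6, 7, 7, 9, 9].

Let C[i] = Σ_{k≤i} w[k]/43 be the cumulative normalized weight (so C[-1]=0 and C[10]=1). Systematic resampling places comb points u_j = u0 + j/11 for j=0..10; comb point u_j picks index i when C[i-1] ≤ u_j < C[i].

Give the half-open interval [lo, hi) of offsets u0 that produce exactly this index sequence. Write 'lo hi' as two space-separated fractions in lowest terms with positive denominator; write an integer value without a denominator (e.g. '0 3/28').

C = [9/43, 9/43, 11/43, 13/43, 15/43, 22/43, 27/43, 35/43, 37/43, 1, 1]
j=0 picked index 0: u0 ∈ [0, 9/43)
j=1 picked index 0: u0 ∈ [-1/11, 56/473)
j=2 picked index 2: u0 ∈ [13/473, 35/473)
j=3 picked index 4: u0 ∈ [14/473, 36/473)
j=4 picked index 5: u0 ∈ [-7/473, 70/473)
j=5 picked index 6: u0 ∈ [27/473, 82/473)
j=6 picked index 6: u0 ∈ [-16/473, 39/473)
j=7 picked index 7: u0 ∈ [-4/473, 84/473)
j=8 picked index 7: u0 ∈ [-47/473, 41/473)
j=9 picked index 9: u0 ∈ [20/473, 2/11)
j=10 picked index 9: u0 ∈ [-23/473, 1/11)
intersection: [27/473, 35/473)

27/473 35/473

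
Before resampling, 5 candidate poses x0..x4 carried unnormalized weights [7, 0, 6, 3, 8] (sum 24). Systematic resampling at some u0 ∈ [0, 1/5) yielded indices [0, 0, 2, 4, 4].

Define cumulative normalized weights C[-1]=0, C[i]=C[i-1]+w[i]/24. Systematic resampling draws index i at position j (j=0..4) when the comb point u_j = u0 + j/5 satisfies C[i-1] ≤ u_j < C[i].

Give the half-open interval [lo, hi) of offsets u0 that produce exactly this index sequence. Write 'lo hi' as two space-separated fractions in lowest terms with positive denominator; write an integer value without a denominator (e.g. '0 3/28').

1/15 11/120

C = [7/24, 7/24, 13/24, 2/3, 1]
j=0 picked index 0: u0 ∈ [0, 7/24)
j=1 picked index 0: u0 ∈ [-1/5, 11/120)
j=2 picked index 2: u0 ∈ [-13/120, 17/120)
j=3 picked index 4: u0 ∈ [1/15, 2/5)
j=4 picked index 4: u0 ∈ [-2/15, 1/5)
intersection: [1/15, 11/120)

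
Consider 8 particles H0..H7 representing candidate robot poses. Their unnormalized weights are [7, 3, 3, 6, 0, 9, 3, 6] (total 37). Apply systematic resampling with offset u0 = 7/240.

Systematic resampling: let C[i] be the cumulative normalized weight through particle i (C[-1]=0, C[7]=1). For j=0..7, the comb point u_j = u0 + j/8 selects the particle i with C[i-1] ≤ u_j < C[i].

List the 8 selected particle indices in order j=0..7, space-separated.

C = [7/37, 10/37, 13/37, 19/37, 19/37, 28/37, 31/37, 1]
j=0: u_0=7/240 ∈ [0, 7/37) → index 0
j=1: u_1=37/240 ∈ [0, 7/37) → index 0
j=2: u_2=67/240 ∈ [10/37, 13/37) → index 2
j=3: u_3=97/240 ∈ [13/37, 19/37) → index 3
j=4: u_4=127/240 ∈ [19/37, 28/37) → index 5
j=5: u_5=157/240 ∈ [19/37, 28/37) → index 5
j=6: u_6=187/240 ∈ [28/37, 31/37) → index 6
j=7: u_7=217/240 ∈ [31/37, 1) → index 7

0 0 2 3 5 5 6 7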